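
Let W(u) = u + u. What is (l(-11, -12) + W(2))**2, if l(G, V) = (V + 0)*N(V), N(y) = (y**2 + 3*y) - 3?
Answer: 1577536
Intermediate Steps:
N(y) = -3 + y**2 + 3*y
l(G, V) = V*(-3 + V**2 + 3*V) (l(G, V) = (V + 0)*(-3 + V**2 + 3*V) = V*(-3 + V**2 + 3*V))
W(u) = 2*u
(l(-11, -12) + W(2))**2 = (-12*(-3 + (-12)**2 + 3*(-12)) + 2*2)**2 = (-12*(-3 + 144 - 36) + 4)**2 = (-12*105 + 4)**2 = (-1260 + 4)**2 = (-1256)**2 = 1577536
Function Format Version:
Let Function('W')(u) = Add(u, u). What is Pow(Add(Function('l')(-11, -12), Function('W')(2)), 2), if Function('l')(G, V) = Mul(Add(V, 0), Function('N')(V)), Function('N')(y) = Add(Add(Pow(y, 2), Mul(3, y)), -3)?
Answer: 1577536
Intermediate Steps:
Function('N')(y) = Add(-3, Pow(y, 2), Mul(3, y))
Function('l')(G, V) = Mul(V, Add(-3, Pow(V, 2), Mul(3, V))) (Function('l')(G, V) = Mul(Add(V, 0), Add(-3, Pow(V, 2), Mul(3, V))) = Mul(V, Add(-3, Pow(V, 2), Mul(3, V))))
Function('W')(u) = Mul(2, u)
Pow(Add(Function('l')(-11, -12), Function('W')(2)), 2) = Pow(Add(Mul(-12, Add(-3, Pow(-12, 2), Mul(3, -12))), Mul(2, 2)), 2) = Pow(Add(Mul(-12, Add(-3, 144, -36)), 4), 2) = Pow(Add(Mul(-12, 105), 4), 2) = Pow(Add(-1260, 4), 2) = Pow(-1256, 2) = 1577536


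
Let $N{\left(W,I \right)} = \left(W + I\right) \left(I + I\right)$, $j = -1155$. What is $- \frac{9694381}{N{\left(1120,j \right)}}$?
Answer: $- \frac{9694381}{80850} \approx -119.91$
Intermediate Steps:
$N{\left(W,I \right)} = 2 I \left(I + W\right)$ ($N{\left(W,I \right)} = \left(I + W\right) 2 I = 2 I \left(I + W\right)$)
$- \frac{9694381}{N{\left(1120,j \right)}} = - \frac{9694381}{2 \left(-1155\right) \left(-1155 + 1120\right)} = - \frac{9694381}{2 \left(-1155\right) \left(-35\right)} = - \frac{9694381}{80850}$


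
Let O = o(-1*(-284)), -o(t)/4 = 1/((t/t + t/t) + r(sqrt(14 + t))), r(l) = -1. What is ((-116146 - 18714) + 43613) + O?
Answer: -91251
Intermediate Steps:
o(t) = -4 (o(t) = -4/((t/t + t/t) - 1) = -4/((1 + 1) - 1) = -4/(2 - 1) = -4/1 = -4*1 = -4)
O = -4
((-116146 - 18714) + 43613) + O = ((-116146 - 18714) + 43613) - 4 = (-134860 + 43613) - 4 = -91247 - 4 = -91251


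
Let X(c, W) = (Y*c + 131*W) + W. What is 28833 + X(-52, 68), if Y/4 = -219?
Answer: 83361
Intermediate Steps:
Y = -876 (Y = 4*(-219) = -876)
X(c, W) = -876*c + 132*W (X(c, W) = (-876*c + 131*W) + W = -876*c + 132*W)
28833 + X(-52, 68) = 28833 + (-876*(-52) + 132*68) = 28833 + (45552 + 8976) = 28833 + 54528 = 83361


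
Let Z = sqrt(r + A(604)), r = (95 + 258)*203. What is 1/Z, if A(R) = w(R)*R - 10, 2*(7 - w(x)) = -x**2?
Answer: sqrt(110250309)/110250309 ≈ 9.5238e-5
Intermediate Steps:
r = 71659 (r = 353*203 = 71659)
w(x) = 7 + x**2/2 (w(x) = 7 - (-1)*x**2/2 = 7 + x**2/2)
A(R) = -10 + R*(7 + R**2/2) (A(R) = (7 + R**2/2)*R - 10 = R*(7 + R**2/2) - 10 = -10 + R*(7 + R**2/2))
Z = sqrt(110250309) (Z = sqrt(71659 + (-10 + (1/2)*604*(14 + 604**2))) = sqrt(71659 + (-10 + (1/2)*604*(14 + 364816))) = sqrt(71659 + (-10 + (1/2)*604*364830)) = sqrt(71659 + (-10 + 110178660)) = sqrt(71659 + 110178650) = sqrt(110250309) ≈ 10500.)
1/Z = 1/(sqrt(110250309)) = sqrt(110250309)/110250309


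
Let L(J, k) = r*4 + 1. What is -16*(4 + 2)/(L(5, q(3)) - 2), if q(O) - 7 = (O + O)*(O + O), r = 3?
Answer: -96/11 ≈ -8.7273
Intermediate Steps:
q(O) = 7 + 4*O**2 (q(O) = 7 + (O + O)*(O + O) = 7 + (2*O)*(2*O) = 7 + 4*O**2)
L(J, k) = 13 (L(J, k) = 3*4 + 1 = 12 + 1 = 13)
-16*(4 + 2)/(L(5, q(3)) - 2) = -16*(4 + 2)/(13 - 2) = -96/11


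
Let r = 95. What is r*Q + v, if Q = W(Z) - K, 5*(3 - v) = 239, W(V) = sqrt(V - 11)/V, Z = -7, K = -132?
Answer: 62476/5 - 285*I*sqrt(2)/7 ≈ 12495.0 - 57.579*I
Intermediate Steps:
W(V) = sqrt(-11 + V)/V
v = -224/5 (v = 3 - 1/5*239 = 3 - 239/5 = -224/5 ≈ -44.800)
Q = 132 - 3*I*sqrt(2)/7 (Q = sqrt(-11 - 7)/(-7) - 1*(-132) = -3*I*sqrt(2)/7 + 132 = 132 - 3*I*sqrt(2)/7 ≈ 132.0 - 0.60609*I)
r*Q + v = 95*(132 - 3*I*sqrt(2)/7) - 224/5 = (12540 - 285*I*sqrt(2)/7) - 224/5 = 62476/5 - 285*I*sqrt(2)/7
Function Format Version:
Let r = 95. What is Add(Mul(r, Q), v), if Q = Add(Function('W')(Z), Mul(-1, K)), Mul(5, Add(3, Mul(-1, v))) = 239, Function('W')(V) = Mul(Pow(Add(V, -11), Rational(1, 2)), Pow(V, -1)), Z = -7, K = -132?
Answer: Add(Rational(62476, 5), Mul(Rational(-285, 7), I, Pow(2, Rational(1, 2)))) ≈ Add(12495., Mul(-57.579, I))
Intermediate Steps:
Function('W')(V) = Mul(Pow(V, -1), Pow(Add(-11, V), Rational(1, 2))) (Function('W')(V) = Mul(Pow(Add(-11, V), Rational(1, 2)), Pow(V, -1)) = Mul(Pow(V, -1), Pow(Add(-11, V), Rational(1, 2))))
v = Rational(-224, 5) (v = Add(3, Mul(Rational(-1, 5), 239)) = Add(3, Rational(-239, 5)) = Rational(-224, 5) ≈ -44.800)
Q = Add(132, Mul(Rational(-3, 7), I, Pow(2, Rational(1, 2)))) (Q = Add(Mul(Pow(-7, -1), Pow(Add(-11, -7), Rational(1, 2))), Mul(-1, -132)) = Add(Mul(Rational(-1, 7), Pow(-18, Rational(1, 2))), 132) = Add(Mul(Rational(-1, 7), Mul(3, I, Pow(2, Rational(1, 2)))), 132) = Add(Mul(Rational(-3, 7), I, Pow(2, Rational(1, 2))), 132) = Add(132, Mul(Rational(-3, 7), I, Pow(2, Rational(1, 2)))) ≈ Add(132.00, Mul(-0.60609, I)))
Add(Mul(r, Q), v) = Add(Mul(95, Add(132, Mul(Rational(-3, 7), I, Pow(2, Rational(1, 2))))), Rational(-224, 5)) = Add(Add(12540, Mul(Rational(-285, 7), I, Pow(2, Rational(1, 2)))), Rational(-224, 5)) = Add(Rational(62476, 5), Mul(Rational(-285, 7), I, Pow(2, Rational(1, 2))))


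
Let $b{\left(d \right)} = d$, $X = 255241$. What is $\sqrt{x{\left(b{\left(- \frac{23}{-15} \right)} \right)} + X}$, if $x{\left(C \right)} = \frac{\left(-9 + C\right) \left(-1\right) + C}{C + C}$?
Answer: $\frac{\sqrt{540096166}}{46} \approx 505.22$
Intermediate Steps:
$x{\left(C \right)} = \frac{9}{2 C}$ ($x{\left(C \right)} = \frac{\left(9 - C\right) + C}{2 C} = 9 \frac{1}{2 C} = \frac{9}{2 C}$)
$\sqrt{x{\left(b{\left(- \frac{23}{-15} \right)} \right)} + X} = \sqrt{\frac{9}{2 \left(- \frac{23}{-15}\right)} + 255241} = \sqrt{\frac{9}{2 \left(\left(-23\right) \left(- \frac{1}{15}\right)\right)} + 255241} = \sqrt{\frac{9}{2 \cdot \frac{23}{15}} + 255241} = \sqrt{\frac{9}{2} \cdot \frac{15}{23} + 255241} = \sqrt{\frac{135}{46} + 255241} = \sqrt{\frac{11741221}{46}} = \frac{\sqrt{540096166}}{46}$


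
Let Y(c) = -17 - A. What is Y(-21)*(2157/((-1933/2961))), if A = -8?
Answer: 57481893/1933 ≈ 29737.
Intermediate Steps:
Y(c) = -9 (Y(c) = -17 - 1*(-8) = -17 + 8 = -9)
Y(-21)*(2157/((-1933/2961))) = -19413/((-1933/2961)) = -19413/((-1933*1/2961)) = -19413/(-1933/2961) = -19413*(-2961)/1933 = -9*(-6386877/1933) = 57481893/1933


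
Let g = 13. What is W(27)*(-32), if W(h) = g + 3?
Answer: -512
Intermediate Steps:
W(h) = 16 (W(h) = 13 + 3 = 16)
W(27)*(-32) = 16*(-32) = -512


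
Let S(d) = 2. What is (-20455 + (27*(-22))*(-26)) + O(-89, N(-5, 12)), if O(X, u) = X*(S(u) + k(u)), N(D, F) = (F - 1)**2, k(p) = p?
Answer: -15958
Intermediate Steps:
N(D, F) = (-1 + F)**2
O(X, u) = X*(2 + u)
(-20455 + (27*(-22))*(-26)) + O(-89, N(-5, 12)) = (-20455 + (27*(-22))*(-26)) - 89*(2 + (-1 + 12)**2) = (-20455 - 594*(-26)) - 89*(2 + 11**2) = (-20455 + 15444) - 89*(2 + 121) = -5011 - 89*123 = -5011 - 10947 = -15958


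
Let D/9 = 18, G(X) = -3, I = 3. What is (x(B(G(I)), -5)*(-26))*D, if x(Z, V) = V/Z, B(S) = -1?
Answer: -21060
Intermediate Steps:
D = 162 (D = 9*18 = 162)
(x(B(G(I)), -5)*(-26))*D = (-5/(-1)*(-26))*162 = (-5*(-1)*(-26))*162 = (5*(-26))*162 = -130*162 = -21060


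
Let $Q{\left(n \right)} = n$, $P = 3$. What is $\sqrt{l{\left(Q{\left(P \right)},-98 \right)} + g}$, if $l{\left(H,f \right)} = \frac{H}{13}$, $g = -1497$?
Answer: $\frac{3 i \sqrt{28106}}{13} \approx 38.688 i$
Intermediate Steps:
$l{\left(H,f \right)} = \frac{H}{13}$ ($l{\left(H,f \right)} = H \frac{1}{13} = \frac{H}{13}$)
$\sqrt{l{\left(Q{\left(P \right)},-98 \right)} + g} = \sqrt{\frac{1}{13} \cdot 3 - 1497} = \sqrt{\frac{3}{13} - 1497} = \sqrt{- \frac{19458}{13}} = \frac{3 i \sqrt{28106}}{13}$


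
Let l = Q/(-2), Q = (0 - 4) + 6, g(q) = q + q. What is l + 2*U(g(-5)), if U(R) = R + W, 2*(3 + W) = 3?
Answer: -24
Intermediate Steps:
W = -3/2 (W = -3 + (½)*3 = -3 + 3/2 = -3/2 ≈ -1.5000)
g(q) = 2*q
U(R) = -3/2 + R (U(R) = R - 3/2 = -3/2 + R)
Q = 2 (Q = -4 + 6 = 2)
l = -1 (l = 2/(-2) = 2*(-½) = -1)
l + 2*U(g(-5)) = -1 + 2*(-3/2 + 2*(-5)) = -1 + 2*(-3/2 - 10) = -1 + 2*(-23/2) = -1 - 23 = -24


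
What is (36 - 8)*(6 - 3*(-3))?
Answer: 420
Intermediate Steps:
(36 - 8)*(6 - 3*(-3)) = 28*(6 + 9) = 28*15 = 420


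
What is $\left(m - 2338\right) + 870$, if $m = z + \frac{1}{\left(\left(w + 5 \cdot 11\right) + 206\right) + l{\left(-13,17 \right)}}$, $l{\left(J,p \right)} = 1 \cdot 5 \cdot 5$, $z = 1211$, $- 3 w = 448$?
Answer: $- \frac{105367}{410} \approx -256.99$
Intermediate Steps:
$w = - \frac{448}{3}$ ($w = \left(- \frac{1}{3}\right) 448 = - \frac{448}{3} \approx -149.33$)
$l{\left(J,p \right)} = 25$ ($l{\left(J,p \right)} = 5 \cdot 5 = 25$)
$m = \frac{496513}{410}$ ($m = 1211 + \frac{1}{\left(\left(- \frac{448}{3} + 5 \cdot 11\right) + 206\right) + 25} = 1211 + \frac{1}{\left(\left(- \frac{448}{3} + 55\right) + 206\right) + 25} = 1211 + \frac{1}{\left(- \frac{283}{3} + 206\right) + 25} = 1211 + \frac{1}{\frac{335}{3} + 25} = 1211 + \frac{1}{\frac{410}{3}} = 1211 + \frac{3}{410} = \frac{496513}{410} \approx 1211.0$)
$\left(m - 2338\right) + 870 = \left(\frac{496513}{410} - 2338\right) + 870 = - \frac{462067}{410} + 870 = - \frac{105367}{410}$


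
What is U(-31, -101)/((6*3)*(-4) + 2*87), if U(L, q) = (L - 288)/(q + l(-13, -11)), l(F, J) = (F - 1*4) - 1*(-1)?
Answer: 319/11934 ≈ 0.026730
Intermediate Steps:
l(F, J) = -3 + F (l(F, J) = (F - 4) + 1 = (-4 + F) + 1 = -3 + F)
U(L, q) = (-288 + L)/(-16 + q) (U(L, q) = (L - 288)/(q + (-3 - 13)) = (-288 + L)/(q - 16) = (-288 + L)/(-16 + q))
U(-31, -101)/((6*3)*(-4) + 2*87) = ((-288 - 31)/(-16 - 101))/((6*3)*(-4) + 2*87) = (-319/(-117))/(18*(-4) + 174) = (-1/117*(-319))/(-72 + 174) = (319/117)/102 = (319/117)*(1/102) = 319/11934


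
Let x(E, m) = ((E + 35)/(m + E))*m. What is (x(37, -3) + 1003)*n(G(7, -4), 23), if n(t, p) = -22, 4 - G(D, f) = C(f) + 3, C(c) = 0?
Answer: -372746/17 ≈ -21926.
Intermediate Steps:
x(E, m) = m*(35 + E)/(E + m) (x(E, m) = ((35 + E)/(E + m))*m = m*(35 + E)/(E + m))
G(D, f) = 1 (G(D, f) = 4 - (0 + 3) = 4 - 1*3 = 4 - 3 = 1)
(x(37, -3) + 1003)*n(G(7, -4), 23) = (-3*(35 + 37)/(37 - 3) + 1003)*(-22) = (-3*72/34 + 1003)*(-22) = (-3*1/34*72 + 1003)*(-22) = (-108/17 + 1003)*(-22) = (16943/17)*(-22) = -372746/17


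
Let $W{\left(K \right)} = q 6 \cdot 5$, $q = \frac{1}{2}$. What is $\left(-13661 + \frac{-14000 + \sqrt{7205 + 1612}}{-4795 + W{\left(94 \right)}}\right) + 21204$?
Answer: $\frac{1803477}{239} - \frac{\sqrt{8817}}{4780} \approx 7545.9$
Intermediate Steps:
$q = \frac{1}{2} \approx 0.5$
$W{\left(K \right)} = 15$ ($W{\left(K \right)} = \frac{1}{2} \cdot 6 \cdot 5 = 3 \cdot 5 = 15$)
$\left(-13661 + \frac{-14000 + \sqrt{7205 + 1612}}{-4795 + W{\left(94 \right)}}\right) + 21204 = \left(-13661 + \frac{-14000 + \sqrt{7205 + 1612}}{-4795 + 15}\right) + 21204 = \left(-13661 + \frac{-14000 + \sqrt{8817}}{-4780}\right) + 21204 = \left(-13661 + \left(-14000 + \sqrt{8817}\right) \left(- \frac{1}{4780}\right)\right) + 21204 = \left(-13661 + \left(\frac{700}{239} - \frac{\sqrt{8817}}{4780}\right)\right) + 21204 = \left(- \frac{3264279}{239} - \frac{\sqrt{8817}}{4780}\right) + 21204 = \frac{1803477}{239} - \frac{\sqrt{8817}}{4780}$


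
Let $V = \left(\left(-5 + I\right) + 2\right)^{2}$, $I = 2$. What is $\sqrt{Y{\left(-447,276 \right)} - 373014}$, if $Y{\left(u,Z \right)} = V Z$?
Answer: $i \sqrt{372738} \approx 610.52 i$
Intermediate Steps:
$V = 1$ ($V = \left(\left(-5 + 2\right) + 2\right)^{2} = \left(-3 + 2\right)^{2} = \left(-1\right)^{2} = 1$)
$Y{\left(u,Z \right)} = Z$ ($Y{\left(u,Z \right)} = 1 Z = Z$)
$\sqrt{Y{\left(-447,276 \right)} - 373014} = \sqrt{276 - 373014} = \sqrt{-372738} = i \sqrt{372738}$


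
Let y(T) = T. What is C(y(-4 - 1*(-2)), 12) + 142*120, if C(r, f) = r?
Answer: 17038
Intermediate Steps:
C(y(-4 - 1*(-2)), 12) + 142*120 = (-4 - 1*(-2)) + 142*120 = (-4 + 2) + 17040 = -2 + 17040 = 17038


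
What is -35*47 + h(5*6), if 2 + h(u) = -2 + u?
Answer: -1619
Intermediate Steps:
h(u) = -4 + u (h(u) = -2 + (-2 + u) = -4 + u)
-35*47 + h(5*6) = -35*47 + (-4 + 5*6) = -1645 + (-4 + 30) = -1645 + 26 = -1619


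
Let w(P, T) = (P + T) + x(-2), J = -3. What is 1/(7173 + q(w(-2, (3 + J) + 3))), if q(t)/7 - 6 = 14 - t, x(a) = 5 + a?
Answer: 1/7285 ≈ 0.00013727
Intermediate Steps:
w(P, T) = 3 + P + T (w(P, T) = (P + T) + (5 - 2) = (P + T) + 3 = 3 + P + T)
q(t) = 140 - 7*t (q(t) = 42 + 7*(14 - t) = 42 + (98 - 7*t) = 140 - 7*t)
1/(7173 + q(w(-2, (3 + J) + 3))) = 1/(7173 + (140 - 7*(3 - 2 + ((3 - 3) + 3)))) = 1/(7173 + (140 - 7*(3 - 2 + (0 + 3)))) = 1/(7173 + (140 - 7*(3 - 2 + 3))) = 1/(7173 + (140 - 7*4)) = 1/(7173 + (140 - 28)) = 1/(7173 + 112) = 1/7285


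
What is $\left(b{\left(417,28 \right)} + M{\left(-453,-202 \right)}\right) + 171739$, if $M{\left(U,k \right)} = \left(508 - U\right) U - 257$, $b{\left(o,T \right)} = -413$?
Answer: $-264264$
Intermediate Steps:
$M{\left(U,k \right)} = -257 + U \left(508 - U\right)$ ($M{\left(U,k \right)} = U \left(508 - U\right) - 257 = -257 + U \left(508 - U\right)$)
$\left(b{\left(417,28 \right)} + M{\left(-453,-202 \right)}\right) + 171739 = \left(-413 - 435590\right) + 171739 = -436003 + 171739 = -264264$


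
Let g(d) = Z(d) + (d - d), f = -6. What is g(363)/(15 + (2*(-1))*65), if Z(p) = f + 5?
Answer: 1/115 ≈ 0.0086956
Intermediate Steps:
Z(p) = -1 (Z(p) = -6 + 5 = -1)
g(d) = -1 (g(d) = -1 + (d - d) = -1 + 0 = -1)
g(363)/(15 + (2*(-1))*65) = -1/(15 + (2*(-1))*65) = -1/(15 - 2*65) = -1/(15 - 130) = -1/(-115) = -1*(-1/115) = 1/115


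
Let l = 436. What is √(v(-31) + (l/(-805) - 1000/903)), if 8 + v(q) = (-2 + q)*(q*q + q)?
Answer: I*√331058384832630/103845 ≈ 175.21*I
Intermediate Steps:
v(q) = -8 + (-2 + q)*(q + q²) (v(q) = -8 + (-2 + q)*(q*q + q) = -8 + (-2 + q)*(q² + q) = -8 + (-2 + q)*(q + q²))
√(v(-31) + (l/(-805) - 1000/903)) = √((-8 + (-31)³ - 1*(-31)² - 2*(-31)) + (436/(-805) - 1000/903)) = √((-8 - 29791 - 1*961 + 62) + (436*(-1/805) - 1000*1/903)) = √((-8 - 29791 - 961 + 62) + (-436/805 - 1000/903)) = √(-30698 - 171244/103845) = √(-3188005054/103845) = I*√331058384832630/103845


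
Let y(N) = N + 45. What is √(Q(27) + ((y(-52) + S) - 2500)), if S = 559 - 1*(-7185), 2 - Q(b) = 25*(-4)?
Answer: √5339 ≈ 73.068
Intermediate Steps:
y(N) = 45 + N
Q(b) = 102 (Q(b) = 2 - 25*(-4) = 2 - 1*(-100) = 2 + 100 = 102)
S = 7744 (S = 559 + 7185 = 7744)
√(Q(27) + ((y(-52) + S) - 2500)) = √(102 + (((45 - 52) + 7744) - 2500)) = √(102 + ((-7 + 7744) - 2500)) = √(102 + (7737 - 2500)) = √(102 + 5237) = √5339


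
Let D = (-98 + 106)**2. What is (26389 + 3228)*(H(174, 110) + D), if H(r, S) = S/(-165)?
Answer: 5627230/3 ≈ 1.8757e+6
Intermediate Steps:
D = 64 (D = 8**2 = 64)
H(r, S) = -S/165 (H(r, S) = S*(-1/165) = -S/165)
(26389 + 3228)*(H(174, 110) + D) = (26389 + 3228)*(-1/165*110 + 64) = 29617*(-2/3 + 64) = 29617*(190/3) = 5627230/3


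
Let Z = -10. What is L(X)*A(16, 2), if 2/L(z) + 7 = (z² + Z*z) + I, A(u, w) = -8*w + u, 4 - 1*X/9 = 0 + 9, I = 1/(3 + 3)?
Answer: 0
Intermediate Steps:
I = ⅙ (I = 1/6 = ⅙ ≈ 0.16667)
X = -45 (X = 36 - 9*(0 + 9) = 36 - 9*9 = 36 - 81 = -45)
A(u, w) = u - 8*w
L(z) = 2/(-41/6 + z² - 10*z) (L(z) = 2/(-7 + ((z² - 10*z) + ⅙)) = 2/(-7 + (⅙ + z² - 10*z)) = 2/(-41/6 + z² - 10*z))
L(X)*A(16, 2) = (12/(-41 - 60*(-45) + 6*(-45)²))*(16 - 8*2) = (12/(-41 + 2700 + 6*2025))*(16 - 16) = (12/(-41 + 2700 + 12150))*0 = (12/14809)*0 = 0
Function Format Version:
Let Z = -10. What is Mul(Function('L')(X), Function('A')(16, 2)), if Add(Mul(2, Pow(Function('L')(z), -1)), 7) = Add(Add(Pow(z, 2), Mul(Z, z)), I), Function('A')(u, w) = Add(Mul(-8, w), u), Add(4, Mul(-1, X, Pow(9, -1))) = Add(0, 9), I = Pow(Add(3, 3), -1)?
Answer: 0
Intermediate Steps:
I = Rational(1, 6) (I = Pow(6, -1) = Rational(1, 6) ≈ 0.16667)
X = -45 (X = Add(36, Mul(-9, Add(0, 9))) = Add(36, Mul(-9, 9)) = Add(36, -81) = -45)
Function('A')(u, w) = Add(u, Mul(-8, w))
Function('L')(z) = Mul(2, Pow(Add(Rational(-41, 6), Pow(z, 2), Mul(-10, z)), -1)) (Function('L')(z) = Mul(2, Pow(Add(-7, Add(Add(Pow(z, 2), Mul(-10, z)), Rational(1, 6))), -1)) = Mul(2, Pow(Add(-7, Add(Rational(1, 6), Pow(z, 2), Mul(-10, z))), -1)) = Mul(2, Pow(Add(Rational(-41, 6), Pow(z, 2), Mul(-10, z)), -1)))
Mul(Function('L')(X), Function('A')(16, 2)) = Mul(Mul(12, Pow(Add(-41, Mul(-60, -45), Mul(6, Pow(-45, 2))), -1)), Add(16, Mul(-8, 2))) = Mul(Mul(12, Pow(Add(-41, 2700, Mul(6, 2025)), -1)), Add(16, -16)) = Mul(Mul(12, Pow(Add(-41, 2700, 12150), -1)), 0) = Mul(Mul(12, Pow(14809, -1)), 0) = Mul(Mul(12, Rational(1, 14809)), 0) = Mul(Rational(12, 14809), 0) = 0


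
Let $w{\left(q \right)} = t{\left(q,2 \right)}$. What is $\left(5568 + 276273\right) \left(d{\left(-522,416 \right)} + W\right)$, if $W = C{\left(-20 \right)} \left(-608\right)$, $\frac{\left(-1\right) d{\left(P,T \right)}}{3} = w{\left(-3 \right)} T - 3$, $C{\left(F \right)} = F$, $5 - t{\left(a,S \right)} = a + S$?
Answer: $1319297721$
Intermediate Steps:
$t{\left(a,S \right)} = 5 - S - a$ ($t{\left(a,S \right)} = 5 - \left(a + S\right) = 5 - \left(S + a\right) = 5 - S - a$)
$w{\left(q \right)} = 3 - q$ ($w{\left(q \right)} = 5 - 2 - q = 3 - q$)
$d{\left(P,T \right)} = 9 - 18 T$ ($d{\left(P,T \right)} = - 3 \left(\left(3 - -3\right) T - 3\right) = - 3 \left(\left(3 + 3\right) T - 3\right) = - 3 \left(6 T - 3\right) = - 3 \left(-3 + 6 T\right) = 9 - 18 T$)
$W = 12160$ ($W = \left(-20\right) \left(-608\right) = 12160$)
$\left(5568 + 276273\right) \left(d{\left(-522,416 \right)} + W\right) = \left(5568 + 276273\right) \left(\left(9 - 7488\right) + 12160\right) = 281841 \left(\left(9 - 7488\right) + 12160\right) = 281841 \left(-7479 + 12160\right) = 281841 \cdot 4681 = 1319297721$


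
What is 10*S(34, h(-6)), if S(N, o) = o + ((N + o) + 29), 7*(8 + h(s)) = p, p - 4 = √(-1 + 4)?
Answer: 3370/7 + 20*√3/7 ≈ 486.38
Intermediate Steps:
p = 4 + √3 (p = 4 + √(-1 + 4) = 4 + √3 ≈ 5.7320)
h(s) = -52/7 + √3/7 (h(s) = -8 + (4 + √3)/7 = -8 + (4/7 + √3/7) = -52/7 + √3/7)
S(N, o) = 29 + N + 2*o (S(N, o) = o + (29 + N + o) = 29 + N + 2*o)
10*S(34, h(-6)) = 10*(29 + 34 + 2*(-52/7 + √3/7)) = 10*(29 + 34 + (-104/7 + 2*√3/7)) = 10*(337/7 + 2*√3/7) = 3370/7 + 20*√3/7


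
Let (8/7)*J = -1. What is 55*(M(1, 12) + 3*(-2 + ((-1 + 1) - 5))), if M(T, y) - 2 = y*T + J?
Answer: -3465/8 ≈ -433.13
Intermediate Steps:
J = -7/8 (J = (7/8)*(-1) = -7/8 ≈ -0.87500)
M(T, y) = 9/8 + T*y (M(T, y) = 2 + (y*T - 7/8) = 2 + (T*y - 7/8) = 2 + (-7/8 + T*y) = 9/8 + T*y)
55*(M(1, 12) + 3*(-2 + ((-1 + 1) - 5))) = 55*((9/8 + 1*12) + 3*(-2 + ((-1 + 1) - 5))) = 55*((9/8 + 12) + 3*(-2 + (0 - 5))) = 55*(105/8 + 3*(-2 - 5)) = 55*(105/8 + 3*(-7)) = 55*(105/8 - 21) = 55*(-63/8) = -3465/8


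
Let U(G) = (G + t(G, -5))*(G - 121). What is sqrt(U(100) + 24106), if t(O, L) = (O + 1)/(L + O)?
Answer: sqrt(198402655)/95 ≈ 148.27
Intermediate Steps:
t(O, L) = (1 + O)/(L + O)
U(G) = (-121 + G)*(G + (1 + G)/(-5 + G)) (U(G) = (G + (1 + G)/(-5 + G))*(G - 121) = (G + (1 + G)/(-5 + G))*(-121 + G) = (-121 + G)*(G + (1 + G)/(-5 + G)))
sqrt(U(100) + 24106) = sqrt((-121 + 100**3 - 125*100**2 + 485*100)/(-5 + 100) + 24106) = sqrt((-121 + 1000000 - 125*10000 + 48500)/95 + 24106) = sqrt((-121 + 1000000 - 1250000 + 48500)/95 + 24106) = sqrt((1/95)*(-201621) + 24106) = sqrt(-201621/95 + 24106) = sqrt(2088449/95) = sqrt(198402655)/95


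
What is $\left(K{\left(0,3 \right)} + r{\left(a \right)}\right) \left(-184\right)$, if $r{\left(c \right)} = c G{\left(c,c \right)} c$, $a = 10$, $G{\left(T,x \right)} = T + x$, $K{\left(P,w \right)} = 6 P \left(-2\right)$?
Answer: $-368000$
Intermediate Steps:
$K{\left(P,w \right)} = - 12 P$
$r{\left(c \right)} = 2 c^{3}$ ($r{\left(c \right)} = c \left(c + c\right) c = c 2 c c = 2 c^{2} c = 2 c^{3}$)
$\left(K{\left(0,3 \right)} + r{\left(a \right)}\right) \left(-184\right) = \left(\left(-12\right) 0 + 2 \cdot 10^{3}\right) \left(-184\right) = \left(0 + 2 \cdot 1000\right) \left(-184\right) = \left(0 + 2000\right) \left(-184\right) = 2000 \left(-184\right) = -368000$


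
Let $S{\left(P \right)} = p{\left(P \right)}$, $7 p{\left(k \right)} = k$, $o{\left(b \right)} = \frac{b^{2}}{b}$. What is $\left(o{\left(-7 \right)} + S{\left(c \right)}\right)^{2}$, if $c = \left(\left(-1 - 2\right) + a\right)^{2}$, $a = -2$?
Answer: $\frac{576}{49} \approx 11.755$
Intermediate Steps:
$o{\left(b \right)} = b$
$p{\left(k \right)} = \frac{k}{7}$
$c = 25$ ($c = \left(\left(-1 - 2\right) - 2\right)^{2} = \left(-3 - 2\right)^{2} = \left(-5\right)^{2} = 25$)
$S{\left(P \right)} = \frac{P}{7}$
$\left(o{\left(-7 \right)} + S{\left(c \right)}\right)^{2} = \left(-7 + \frac{1}{7} \cdot 25\right)^{2} = \left(-7 + \frac{25}{7}\right)^{2} = \left(- \frac{24}{7}\right)^{2} = \frac{576}{49}$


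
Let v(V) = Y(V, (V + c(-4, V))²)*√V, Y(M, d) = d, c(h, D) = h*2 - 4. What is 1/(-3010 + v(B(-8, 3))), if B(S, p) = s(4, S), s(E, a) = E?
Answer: -1/2882 ≈ -0.00034698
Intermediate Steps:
c(h, D) = -4 + 2*h (c(h, D) = 2*h - 4 = -4 + 2*h)
B(S, p) = 4
v(V) = √V*(-12 + V)² (v(V) = (V + (-4 + 2*(-4)))²*√V = (V + (-4 - 8))²*√V = (V - 12)²*√V = (-12 + V)²*√V = √V*(-12 + V)²)
1/(-3010 + v(B(-8, 3))) = 1/(-3010 + √4*(-12 + 4)²) = 1/(-3010 + 2*(-8)²) = 1/(-3010 + 2*64) = 1/(-3010 + 128) = 1/(-2882) = -1/2882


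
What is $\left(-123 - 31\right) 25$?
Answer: $-3850$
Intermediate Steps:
$\left(-123 - 31\right) 25 = \left(-154\right) 25 = -3850$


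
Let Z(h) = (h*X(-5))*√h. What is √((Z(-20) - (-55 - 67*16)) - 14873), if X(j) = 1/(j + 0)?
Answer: √(-13746 + 8*I*√5) ≈ 0.0763 + 117.24*I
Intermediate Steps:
X(j) = 1/j
Z(h) = -h^(3/2)/5 (Z(h) = (h/(-5))*√h = (h*(-⅕))*√h = (-h/5)*√h = -h^(3/2)/5)
√((Z(-20) - (-55 - 67*16)) - 14873) = √((-(-8)*I*√5 - (-55 - 67*16)) - 14873) = √((-(-8)*I*√5 - (-55 - 1072)) - 14873) = √((8*I*√5 - 1*(-1127)) - 14873) = √((8*I*√5 + 1127) - 14873) = √((1127 + 8*I*√5) - 14873) = √(-13746 + 8*I*√5)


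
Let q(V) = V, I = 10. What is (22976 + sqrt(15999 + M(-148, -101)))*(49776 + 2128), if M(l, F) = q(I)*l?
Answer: 1192546304 + 51904*sqrt(14519) ≈ 1.1988e+9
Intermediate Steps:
M(l, F) = 10*l
(22976 + sqrt(15999 + M(-148, -101)))*(49776 + 2128) = (22976 + sqrt(15999 + 10*(-148)))*(49776 + 2128) = (22976 + sqrt(15999 - 1480))*51904 = (22976 + sqrt(14519))*51904 = 1192546304 + 51904*sqrt(14519)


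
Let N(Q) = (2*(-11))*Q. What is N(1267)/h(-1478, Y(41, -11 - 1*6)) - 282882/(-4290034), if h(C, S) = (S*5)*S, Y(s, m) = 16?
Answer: -29804579689/1372810880 ≈ -21.711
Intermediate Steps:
h(C, S) = 5*S**2 (h(C, S) = (5*S)*S = 5*S**2)
N(Q) = -22*Q
N(1267)/h(-1478, Y(41, -11 - 1*6)) - 282882/(-4290034) = (-22*1267)/((5*16**2)) - 282882/(-4290034) = -27874/(5*256) - 282882*(-1/4290034) = -27874/1280 + 141441/2145017 = -27874*1/1280 + 141441/2145017 = -13937/640 + 141441/2145017 = -29804579689/1372810880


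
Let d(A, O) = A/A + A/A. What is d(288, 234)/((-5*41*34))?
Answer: -1/3485 ≈ -0.00028694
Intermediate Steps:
d(A, O) = 2 (d(A, O) = 1 + 1 = 2)
d(288, 234)/((-5*41*34)) = 2/((-5*41*34)) = 2/((-205*34)) = 2/(-6970) = 2*(-1/6970) = -1/3485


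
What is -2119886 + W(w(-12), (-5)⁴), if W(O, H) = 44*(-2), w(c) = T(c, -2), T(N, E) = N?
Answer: -2119974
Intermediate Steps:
w(c) = c
W(O, H) = -88
-2119886 + W(w(-12), (-5)⁴) = -2119886 - 88 = -2119974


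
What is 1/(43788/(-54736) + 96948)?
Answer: 13684/1326625485 ≈ 1.0315e-5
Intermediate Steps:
1/(43788/(-54736) + 96948) = 1/(43788*(-1/54736) + 96948) = 1/(-10947/13684 + 96948) = 1/(1326625485/13684) = 13684/1326625485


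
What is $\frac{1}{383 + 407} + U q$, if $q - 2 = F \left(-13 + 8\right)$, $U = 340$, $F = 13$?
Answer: $- \frac{16921799}{790} \approx -21420.0$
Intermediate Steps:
$q = -63$ ($q = 2 + 13 \left(-13 + 8\right) = 2 + 13 \left(-5\right) = 2 - 65 = -63$)
$\frac{1}{383 + 407} + U q = \frac{1}{383 + 407} + 340 \left(-63\right) = \frac{1}{790} - 21420 = - \frac{16921799}{790}$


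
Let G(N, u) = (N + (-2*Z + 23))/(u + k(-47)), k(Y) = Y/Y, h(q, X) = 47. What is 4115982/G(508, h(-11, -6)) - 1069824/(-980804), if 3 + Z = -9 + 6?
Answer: 16147934847648/44381381 ≈ 3.6385e+5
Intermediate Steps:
Z = -6 (Z = -3 + (-9 + 6) = -3 - 3 = -6)
k(Y) = 1
G(N, u) = (35 + N)/(1 + u) (G(N, u) = (N + (-2*(-6) + 23))/(u + 1) = (N + (12 + 23))/(1 + u) = (N + 35)/(1 + u) = (35 + N)/(1 + u))
4115982/G(508, h(-11, -6)) - 1069824/(-980804) = 4115982/(((35 + 508)/(1 + 47))) - 1069824/(-980804) = 4115982/((543/48)) - 1069824*(-1/980804) = 4115982/(((1/48)*543)) + 267456/245201 = 4115982/(181/16) + 267456/245201 = 4115982*(16/181) + 267456/245201 = 65855712/181 + 267456/245201 = 16147934847648/44381381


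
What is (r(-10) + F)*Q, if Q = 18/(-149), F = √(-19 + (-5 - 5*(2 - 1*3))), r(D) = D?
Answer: 180/149 - 18*I*√19/149 ≈ 1.2081 - 0.52658*I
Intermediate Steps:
F = I*√19 (F = √(-19 + (-5 - 5*(2 - 3))) = √(-19 + (-5 - 5*(-1))) = √(-19 + (-5 + 5)) = √(-19 + 0) = √(-19) = I*√19 ≈ 4.3589*I)
Q = -18/149 (Q = 18*(-1/149) = -18/149 ≈ -0.12081)
(r(-10) + F)*Q = (-10 + I*√19)*(-18/149) = 180/149 - 18*I*√19/149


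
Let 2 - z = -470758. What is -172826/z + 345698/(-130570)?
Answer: -1853066813/614671332 ≈ -3.0147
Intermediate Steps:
z = 470760 (z = 2 - 1*(-470758) = 2 + 470758 = 470760)
-172826/z + 345698/(-130570) = -172826/470760 + 345698/(-130570) = -172826*1/470760 + 345698*(-1/130570) = -86413/235380 - 172849/65285 = -1853066813/614671332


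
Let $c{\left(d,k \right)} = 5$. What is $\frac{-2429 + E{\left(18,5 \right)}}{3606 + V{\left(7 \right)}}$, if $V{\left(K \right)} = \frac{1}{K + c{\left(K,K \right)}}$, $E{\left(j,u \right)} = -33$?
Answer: $- \frac{29544}{43273} \approx -0.68274$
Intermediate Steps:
$V{\left(K \right)} = \frac{1}{5 + K}$ ($V{\left(K \right)} = \frac{1}{K + 5} = \frac{1}{5 + K}$)
$\frac{-2429 + E{\left(18,5 \right)}}{3606 + V{\left(7 \right)}} = \frac{-2429 - 33}{3606 + \frac{1}{5 + 7}} = - \frac{2462}{3606 + \frac{1}{12}} = - \frac{2462}{\frac{43273}{12}} = \left(-2462\right) \frac{12}{43273} = - \frac{29544}{43273}$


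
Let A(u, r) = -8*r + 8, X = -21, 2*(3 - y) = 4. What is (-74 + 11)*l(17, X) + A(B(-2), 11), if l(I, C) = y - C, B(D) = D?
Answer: -1466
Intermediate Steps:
y = 1 (y = 3 - ½*4 = 3 - 2 = 1)
A(u, r) = 8 - 8*r
l(I, C) = 1 - C
(-74 + 11)*l(17, X) + A(B(-2), 11) = (-74 + 11)*(1 - 1*(-21)) + (8 - 8*11) = -63*(1 + 21) + (8 - 88) = -63*22 - 80 = -1386 - 80 = -1466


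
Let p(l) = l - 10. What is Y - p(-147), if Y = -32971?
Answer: -32814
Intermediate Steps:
p(l) = -10 + l
Y - p(-147) = -32971 - (-10 - 147) = -32971 - 1*(-157) = -32971 + 157 = -32814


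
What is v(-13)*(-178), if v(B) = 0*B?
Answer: 0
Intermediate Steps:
v(B) = 0
v(-13)*(-178) = 0*(-178) = 0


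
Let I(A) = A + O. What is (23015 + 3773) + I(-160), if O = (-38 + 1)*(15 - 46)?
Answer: 27775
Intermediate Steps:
O = 1147 (O = -37*(-31) = 1147)
I(A) = 1147 + A (I(A) = A + 1147 = 1147 + A)
(23015 + 3773) + I(-160) = (23015 + 3773) + (1147 - 160) = 26788 + 987 = 27775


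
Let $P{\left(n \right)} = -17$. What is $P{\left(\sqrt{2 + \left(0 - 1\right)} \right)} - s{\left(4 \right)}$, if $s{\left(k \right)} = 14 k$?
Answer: $-73$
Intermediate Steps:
$P{\left(\sqrt{2 + \left(0 - 1\right)} \right)} - s{\left(4 \right)} = -17 - 14 \cdot 4 = -17 - 56 = -73$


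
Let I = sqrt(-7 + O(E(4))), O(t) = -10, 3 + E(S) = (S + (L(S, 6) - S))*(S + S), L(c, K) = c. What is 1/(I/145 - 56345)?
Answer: -1184653625/66749308500642 - 145*I*sqrt(17)/66749308500642 ≈ -1.7748e-5 - 8.9567e-12*I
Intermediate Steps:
E(S) = -3 + 2*S**2 (E(S) = -3 + (S + (S - S))*(S + S) = -3 + (S + 0)*(2*S) = -3 + S*(2*S) = -3 + 2*S**2)
I = I*sqrt(17) (I = sqrt(-7 - 10) = sqrt(-17) = I*sqrt(17) ≈ 4.1231*I)
1/(I/145 - 56345) = 1/((I*sqrt(17))/145 - 56345) = 1/(I*sqrt(17)/145 - 56345) = 1/(-56345 + I*sqrt(17)/145)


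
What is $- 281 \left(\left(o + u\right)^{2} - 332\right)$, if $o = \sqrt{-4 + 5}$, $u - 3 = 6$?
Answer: $65192$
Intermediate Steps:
$u = 9$ ($u = 3 + 6 = 9$)
$o = 1$ ($o = \sqrt{1} = 1$)
$- 281 \left(\left(o + u\right)^{2} - 332\right) = - 281 \left(\left(1 + 9\right)^{2} - 332\right) = - 281 \left(10^{2} - 332\right) = - 281 \left(100 - 332\right) = \left(-281\right) \left(-232\right) = 65192$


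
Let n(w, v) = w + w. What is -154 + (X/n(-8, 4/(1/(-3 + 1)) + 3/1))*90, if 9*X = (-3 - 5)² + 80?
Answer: -244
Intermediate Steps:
X = 16 (X = ((-3 - 5)² + 80)/9 = ((-8)² + 80)/9 = (64 + 80)/9 = (⅑)*144 = 16)
n(w, v) = 2*w
-154 + (X/n(-8, 4/(1/(-3 + 1)) + 3/1))*90 = -154 + (16/((2*(-8))))*90 = -154 + (16/(-16))*90 = -154 + (16*(-1/16))*90 = -154 - 1*90 = -154 - 90 = -244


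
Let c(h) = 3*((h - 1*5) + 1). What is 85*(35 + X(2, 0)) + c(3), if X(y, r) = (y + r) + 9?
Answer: 3907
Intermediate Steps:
X(y, r) = 9 + r + y (X(y, r) = (r + y) + 9 = 9 + r + y)
c(h) = -12 + 3*h (c(h) = 3*((h - 5) + 1) = 3*((-5 + h) + 1) = 3*(-4 + h) = -12 + 3*h)
85*(35 + X(2, 0)) + c(3) = 85*(35 + (9 + 0 + 2)) + (-12 + 3*3) = 85*(35 + 11) + (-12 + 9) = 85*46 - 3 = 3910 - 3 = 3907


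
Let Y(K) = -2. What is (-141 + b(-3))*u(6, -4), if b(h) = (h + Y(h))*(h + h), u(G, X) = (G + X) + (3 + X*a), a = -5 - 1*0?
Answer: -2775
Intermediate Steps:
a = -5 (a = -5 + 0 = -5)
u(G, X) = 3 + G - 4*X (u(G, X) = (G + X) + (3 + X*(-5)) = (G + X) + (3 - 5*X) = 3 + G - 4*X)
b(h) = 2*h*(-2 + h) (b(h) = (h - 2)*(h + h) = (-2 + h)*(2*h) = 2*h*(-2 + h))
(-141 + b(-3))*u(6, -4) = (-141 + 2*(-3)*(-2 - 3))*(3 + 6 - 4*(-4)) = (-141 + 2*(-3)*(-5))*(3 + 6 + 16) = (-141 + 30)*25 = -111*25 = -2775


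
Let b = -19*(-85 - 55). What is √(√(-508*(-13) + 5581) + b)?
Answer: √(2660 + √12185) ≈ 52.634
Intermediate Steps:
b = 2660 (b = -19*(-140) = 2660)
√(√(-508*(-13) + 5581) + b) = √(√(-508*(-13) + 5581) + 2660) = √(√(6604 + 5581) + 2660) = √(√12185 + 2660) = √(2660 + √12185)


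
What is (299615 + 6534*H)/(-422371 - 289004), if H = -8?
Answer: -247343/711375 ≈ -0.34770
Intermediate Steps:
(299615 + 6534*H)/(-422371 - 289004) = (299615 + 6534*(-8))/(-422371 - 289004) = (299615 - 52272)/(-711375) = 247343*(-1/711375) = -247343/711375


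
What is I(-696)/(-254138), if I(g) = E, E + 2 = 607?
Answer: -605/254138 ≈ -0.0023806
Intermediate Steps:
E = 605 (E = -2 + 607 = 605)
I(g) = 605
I(-696)/(-254138) = 605/(-254138) = 605*(-1/254138) = -605/254138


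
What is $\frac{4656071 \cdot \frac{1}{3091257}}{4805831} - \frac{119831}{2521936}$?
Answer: $- \frac{1780204630111359721}{37466029302989921712} \approx -0.047515$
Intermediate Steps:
$\frac{4656071 \cdot \frac{1}{3091257}}{4805831} - \frac{119831}{2521936} = 4656071 \cdot \frac{1}{3091257} \cdot \frac{1}{4805831} - \frac{119831}{2521936} = \frac{4656071}{3091257} \cdot \frac{1}{4805831} - \frac{119831}{2521936} = \frac{4656071}{14856058719567} - \frac{119831}{2521936} = - \frac{1780204630111359721}{37466029302989921712}$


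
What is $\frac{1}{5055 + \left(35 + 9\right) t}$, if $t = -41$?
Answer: $\frac{1}{3251} \approx 0.0003076$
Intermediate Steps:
$\frac{1}{5055 + \left(35 + 9\right) t} = \frac{1}{5055 + \left(35 + 9\right) \left(-41\right)} = \frac{1}{5055 + 44 \left(-41\right)} = \frac{1}{5055 - 1804} = \frac{1}{3251}$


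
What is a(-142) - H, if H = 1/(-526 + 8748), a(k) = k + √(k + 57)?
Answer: -1167525/8222 + I*√85 ≈ -142.0 + 9.2195*I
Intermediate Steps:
a(k) = k + √(57 + k)
H = 1/8222 ≈ 0.00012162
a(-142) - H = (-142 + √(57 - 142)) - 1*1/8222 = (-142 + √(-85)) - 1/8222 = (-142 + I*√85) - 1/8222 = -1167525/8222 + I*√85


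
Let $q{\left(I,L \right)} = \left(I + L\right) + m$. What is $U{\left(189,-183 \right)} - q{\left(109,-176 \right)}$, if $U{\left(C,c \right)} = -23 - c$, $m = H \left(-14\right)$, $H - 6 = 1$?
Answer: $325$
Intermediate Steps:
$H = 7$ ($H = 6 + 1 = 7$)
$m = -98$ ($m = 7 \left(-14\right) = -98$)
$q{\left(I,L \right)} = -98 + I + L$ ($q{\left(I,L \right)} = \left(I + L\right) - 98 = -98 + I + L$)
$U{\left(189,-183 \right)} - q{\left(109,-176 \right)} = \left(-23 - -183\right) - \left(-98 + 109 - 176\right) = \left(-23 + 183\right) - -165 = 160 + 165 = 325$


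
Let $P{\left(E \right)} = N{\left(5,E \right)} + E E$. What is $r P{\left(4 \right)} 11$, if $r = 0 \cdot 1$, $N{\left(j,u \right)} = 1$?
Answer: $0$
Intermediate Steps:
$P{\left(E \right)} = 1 + E^{2}$ ($P{\left(E \right)} = 1 + E E = 1 + E^{2}$)
$r = 0$
$r P{\left(4 \right)} 11 = 0 \left(1 + 4^{2}\right) 11 = 0 \left(1 + 16\right) 11 = 0 \cdot 17 \cdot 11 = 0 \cdot 11 = 0$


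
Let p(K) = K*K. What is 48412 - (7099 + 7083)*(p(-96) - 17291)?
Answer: 114568062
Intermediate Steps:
p(K) = K**2
48412 - (7099 + 7083)*(p(-96) - 17291) = 48412 - (7099 + 7083)*((-96)**2 - 17291) = 48412 - 14182*(9216 - 17291) = 48412 - 14182*(-8075) = 48412 - 1*(-114519650) = 48412 + 114519650 = 114568062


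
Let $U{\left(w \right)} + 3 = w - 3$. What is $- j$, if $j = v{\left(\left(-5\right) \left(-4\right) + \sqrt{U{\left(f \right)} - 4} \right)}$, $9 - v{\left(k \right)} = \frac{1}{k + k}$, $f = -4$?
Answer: $\frac{- 18 \sqrt{14} + 359 i}{2 \left(\sqrt{14} - 20 i\right)} \approx -8.9758 - 0.0045189 i$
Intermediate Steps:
$U{\left(w \right)} = -6 + w$ ($U{\left(w \right)} = -3 + \left(w - 3\right) = -3 + \left(-3 + w\right) = -6 + w$)
$v{\left(k \right)} = 9 - \frac{1}{2 k}$ ($v{\left(k \right)} = 9 - \frac{1}{k + k} = 9 - \frac{1}{2 k}$)
$j = 9 - \frac{1}{2 \left(20 + i \sqrt{14}\right)}$ ($j = 9 - \frac{1}{2 \left(\left(-5\right) \left(-4\right) + \sqrt{\left(-6 - 4\right) - 4}\right)} = 9 - \frac{1}{2 \left(20 + \sqrt{-10 - 4}\right)} = 9 - \frac{1}{2 \left(20 + \sqrt{-14}\right)} = 9 - \frac{1}{2 \left(20 + i \sqrt{14}\right)} \approx 8.9758 + 0.0045189 i$)
$- j = - (\frac{1858}{207} + \frac{i \sqrt{14}}{828}) = - \frac{1858}{207} - \frac{i \sqrt{14}}{828}$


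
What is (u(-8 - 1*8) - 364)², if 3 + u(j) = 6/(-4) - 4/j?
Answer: 2169729/16 ≈ 1.3561e+5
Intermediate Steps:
u(j) = -9/2 - 4/j (u(j) = -3 + (6/(-4) - 4/j) = -3 + (6*(-¼) - 4/j) = -3 + (-3/2 - 4/j) = -9/2 - 4/j)
(u(-8 - 1*8) - 364)² = ((-9/2 - 4/(-8 - 1*8)) - 364)² = ((-9/2 - 4/(-8 - 8)) - 364)² = ((-9/2 - 4/(-16)) - 364)² = ((-9/2 - 4*(-1/16)) - 364)² = ((-9/2 + ¼) - 364)² = (-17/4 - 364)² = (-1473/4)² = 2169729/16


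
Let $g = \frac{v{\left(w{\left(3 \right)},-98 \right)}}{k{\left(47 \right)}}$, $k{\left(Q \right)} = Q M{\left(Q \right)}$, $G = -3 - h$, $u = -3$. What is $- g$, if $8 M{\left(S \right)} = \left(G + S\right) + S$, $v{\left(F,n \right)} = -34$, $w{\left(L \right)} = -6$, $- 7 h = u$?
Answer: $\frac{952}{14899} \approx 0.063897$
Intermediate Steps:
$h = \frac{3}{7}$ ($h = \left(- \frac{1}{7}\right) \left(-3\right) = \frac{3}{7} \approx 0.42857$)
$G = - \frac{24}{7}$ ($G = -3 - \frac{3}{7} = - \frac{24}{7} \approx -3.4286$)
$M{\left(S \right)} = - \frac{3}{7} + \frac{S}{4}$ ($M{\left(S \right)} = \frac{\left(- \frac{24}{7} + S\right) + S}{8} = \frac{- \frac{24}{7} + 2 S}{8} = - \frac{3}{7} + \frac{S}{4}$)
$k{\left(Q \right)} = Q \left(- \frac{3}{7} + \frac{Q}{4}\right)$
$g = - \frac{952}{14899}$ ($g = - \frac{34}{\frac{1}{28} \cdot 47 \left(-12 + 7 \cdot 47\right)} = - \frac{34}{\frac{1}{28} \cdot 47 \left(-12 + 329\right)} = - \frac{34}{\frac{1}{28} \cdot 47 \cdot 317} = - \frac{34}{\frac{14899}{28}} = \left(-34\right) \frac{28}{14899} = - \frac{952}{14899} \approx -0.063897$)
$- g = \left(-1\right) \left(- \frac{952}{14899}\right) = \frac{952}{14899}$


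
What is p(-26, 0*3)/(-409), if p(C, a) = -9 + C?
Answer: 35/409 ≈ 0.085575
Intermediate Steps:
p(-26, 0*3)/(-409) = (-9 - 26)/(-409) = -35*(-1/409) = 35/409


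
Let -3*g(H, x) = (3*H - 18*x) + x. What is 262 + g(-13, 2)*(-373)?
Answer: -26443/3 ≈ -8814.3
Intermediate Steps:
g(H, x) = -H + 17*x/3 (g(H, x) = -((3*H - 18*x) + x)/3 = -((-18*x + 3*H) + x)/3 = -(-17*x + 3*H)/3 = -H + 17*x/3)
262 + g(-13, 2)*(-373) = 262 + (-1*(-13) + (17/3)*2)*(-373) = 262 + (13 + 34/3)*(-373) = 262 + (73/3)*(-373) = 262 - 27229/3 = -26443/3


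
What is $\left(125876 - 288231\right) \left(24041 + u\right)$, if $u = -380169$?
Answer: $57819161440$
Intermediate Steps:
$\left(125876 - 288231\right) \left(24041 + u\right) = \left(125876 - 288231\right) \left(24041 - 380169\right) = \left(-162355\right) \left(-356128\right) = 57819161440$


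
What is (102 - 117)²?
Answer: 225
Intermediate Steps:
(102 - 117)² = (-15)² = 225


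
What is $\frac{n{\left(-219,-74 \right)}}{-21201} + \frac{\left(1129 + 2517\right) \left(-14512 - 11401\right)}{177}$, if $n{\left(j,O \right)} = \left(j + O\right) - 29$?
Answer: $- \frac{667681646468}{1250859} \approx -5.3378 \cdot 10^{5}$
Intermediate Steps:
$n{\left(j,O \right)} = -29 + O + j$ ($n{\left(j,O \right)} = \left(O + j\right) - 29 = -29 + O + j$)
$\frac{n{\left(-219,-74 \right)}}{-21201} + \frac{\left(1129 + 2517\right) \left(-14512 - 11401\right)}{177} = \frac{-29 - 74 - 219}{-21201} + \frac{\left(1129 + 2517\right) \left(-14512 - 11401\right)}{177} = \left(-322\right) \left(- \frac{1}{21201}\right) + 3646 \left(-25913\right) \frac{1}{177} = \frac{322}{21201} - \frac{94478798}{177} = - \frac{667681646468}{1250859}$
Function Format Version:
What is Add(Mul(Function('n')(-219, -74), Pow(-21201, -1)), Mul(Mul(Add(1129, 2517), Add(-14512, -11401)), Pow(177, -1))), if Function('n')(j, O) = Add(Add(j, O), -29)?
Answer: Rational(-667681646468, 1250859) ≈ -5.3378e+5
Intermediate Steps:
Function('n')(j, O) = Add(-29, O, j) (Function('n')(j, O) = Add(Add(O, j), -29) = Add(-29, O, j))
Add(Mul(Function('n')(-219, -74), Pow(-21201, -1)), Mul(Mul(Add(1129, 2517), Add(-14512, -11401)), Pow(177, -1))) = Add(Mul(Add(-29, -74, -219), Pow(-21201, -1)), Mul(Mul(Add(1129, 2517), Add(-14512, -11401)), Pow(177, -1))) = Add(Mul(-322, Rational(-1, 21201)), Mul(Mul(3646, -25913), Rational(1, 177))) = Add(Rational(322, 21201), Mul(-94478798, Rational(1, 177))) = Add(Rational(322, 21201), Rational(-94478798, 177)) = Rational(-667681646468, 1250859)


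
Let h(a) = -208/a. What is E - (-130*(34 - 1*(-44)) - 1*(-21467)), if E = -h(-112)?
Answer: -79302/7 ≈ -11329.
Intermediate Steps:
E = -13/7 (E = -(-208)/(-112) = -(-208)*(-1)/112 = -1*13/7 = -13/7 ≈ -1.8571)
E - (-130*(34 - 1*(-44)) - 1*(-21467)) = -13/7 - (-130*(34 - 1*(-44)) - 1*(-21467)) = -13/7 - (-130*(34 + 44) + 21467) = -13/7 - (-130*78 + 21467) = -13/7 - (-10140 + 21467) = -13/7 - 1*11327 = -13/7 - 11327 = -79302/7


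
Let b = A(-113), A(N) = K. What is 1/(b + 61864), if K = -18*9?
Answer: 1/61702 ≈ 1.6207e-5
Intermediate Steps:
K = -162
A(N) = -162
b = -162
1/(b + 61864) = 1/(-162 + 61864) = 1/61702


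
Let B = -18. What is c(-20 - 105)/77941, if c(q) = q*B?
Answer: 2250/77941 ≈ 0.028868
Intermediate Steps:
c(q) = -18*q (c(q) = q*(-18) = -18*q)
c(-20 - 105)/77941 = -18*(-20 - 105)/77941 = -18*(-125)*(1/77941) = 2250*(1/77941) = 2250/77941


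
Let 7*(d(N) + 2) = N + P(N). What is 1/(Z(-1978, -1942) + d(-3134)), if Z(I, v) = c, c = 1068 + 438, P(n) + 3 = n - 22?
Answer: 1/605 ≈ 0.0016529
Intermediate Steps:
P(n) = -25 + n (P(n) = -3 + (n - 22) = -3 + (-22 + n) = -25 + n)
d(N) = -39/7 + 2*N/7 (d(N) = -2 + (N + (-25 + N))/7 = -2 + (-25 + 2*N)/7 = -2 + (-25/7 + 2*N/7) = -39/7 + 2*N/7)
c = 1506
Z(I, v) = 1506
1/(Z(-1978, -1942) + d(-3134)) = 1/(1506 + (-39/7 + (2/7)*(-3134))) = 1/(1506 + (-39/7 - 6268/7)) = 1/(1506 - 901) = 1/605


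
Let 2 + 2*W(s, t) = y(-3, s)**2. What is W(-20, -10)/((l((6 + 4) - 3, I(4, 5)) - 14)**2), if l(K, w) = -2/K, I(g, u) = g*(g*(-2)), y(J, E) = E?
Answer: 9751/10000 ≈ 0.97510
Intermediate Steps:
I(g, u) = -2*g**2 (I(g, u) = g*(-2*g) = -2*g**2)
W(s, t) = -1 + s**2/2
W(-20, -10)/((l((6 + 4) - 3, I(4, 5)) - 14)**2) = (-1 + (1/2)*(-20)**2)/((-2/((6 + 4) - 3) - 14)**2) = (-1 + (1/2)*400)/((-2/(10 - 3) - 14)**2) = (-1 + 200)/((-2/7 - 14)**2) = 199/((-2*1/7 - 14)**2) = 199/((-2/7 - 14)**2) = 199/((-100/7)**2) = 199/(10000/49) = 199*(49/10000) = 9751/10000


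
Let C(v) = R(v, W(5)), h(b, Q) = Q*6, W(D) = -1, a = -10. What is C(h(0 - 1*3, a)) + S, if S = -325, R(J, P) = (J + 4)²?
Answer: 2811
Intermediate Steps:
h(b, Q) = 6*Q
R(J, P) = (4 + J)²
C(v) = (4 + v)²
C(h(0 - 1*3, a)) + S = (4 + 6*(-10))² - 325 = (4 - 60)² - 325 = (-56)² - 325 = 3136 - 325 = 2811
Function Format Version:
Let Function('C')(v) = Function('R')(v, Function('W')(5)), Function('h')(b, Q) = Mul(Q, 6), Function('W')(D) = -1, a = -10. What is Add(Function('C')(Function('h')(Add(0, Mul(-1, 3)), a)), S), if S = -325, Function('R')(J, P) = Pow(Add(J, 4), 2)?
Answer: 2811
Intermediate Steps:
Function('h')(b, Q) = Mul(6, Q)
Function('R')(J, P) = Pow(Add(4, J), 2)
Function('C')(v) = Pow(Add(4, v), 2)
Add(Function('C')(Function('h')(Add(0, Mul(-1, 3)), a)), S) = Add(Pow(Add(4, Mul(6, -10)), 2), -325) = Add(Pow(Add(4, -60), 2), -325) = Add(Pow(-56, 2), -325) = Add(3136, -325) = 2811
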